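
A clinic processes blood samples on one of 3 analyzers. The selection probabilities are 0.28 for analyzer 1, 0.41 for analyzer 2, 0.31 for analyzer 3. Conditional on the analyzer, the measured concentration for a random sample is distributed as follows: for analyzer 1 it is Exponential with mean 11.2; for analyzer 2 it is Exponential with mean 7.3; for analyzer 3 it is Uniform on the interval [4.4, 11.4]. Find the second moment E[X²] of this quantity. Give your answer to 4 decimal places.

For each component E[X²] = Var + (mean)², giving 1: 250.88; 2: 106.58; 3: 66.4933.
Overall E[X²] = 0.28·250.88 + 0.41·106.58 + 0.31·66.4933 = 134.557.

134.5571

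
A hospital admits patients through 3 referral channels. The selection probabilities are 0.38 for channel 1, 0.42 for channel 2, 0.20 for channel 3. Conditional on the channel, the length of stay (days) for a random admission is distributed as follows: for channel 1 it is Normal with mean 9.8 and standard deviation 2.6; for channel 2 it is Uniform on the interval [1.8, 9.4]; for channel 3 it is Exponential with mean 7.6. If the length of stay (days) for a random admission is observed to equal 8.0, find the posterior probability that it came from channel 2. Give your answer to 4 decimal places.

0.5009

Likelihoods f(8.0 | ·): 1: 0.120743; 2: 0.131579; 3: 0.0459234.
Posterior ∝ prior × likelihood. Numerator for 2: 0.42·0.131579 = 0.0552632.
Normalizing constant: 0.38·0.120743 + 0.42·0.131579 + 0.2·0.0459234 = 0.11033.
P(2 | observation) = 0.0552632 / 0.11033 = 0.50089.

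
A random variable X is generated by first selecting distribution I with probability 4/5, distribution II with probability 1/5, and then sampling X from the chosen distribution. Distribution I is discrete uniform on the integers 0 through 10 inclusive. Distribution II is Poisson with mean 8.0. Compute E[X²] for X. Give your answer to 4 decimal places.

For each component E[X²] = Var + (mean)², giving I: 35; II: 72.
Overall E[X²] = 0.8·35 + 0.2·72 = 42.4.

42.4000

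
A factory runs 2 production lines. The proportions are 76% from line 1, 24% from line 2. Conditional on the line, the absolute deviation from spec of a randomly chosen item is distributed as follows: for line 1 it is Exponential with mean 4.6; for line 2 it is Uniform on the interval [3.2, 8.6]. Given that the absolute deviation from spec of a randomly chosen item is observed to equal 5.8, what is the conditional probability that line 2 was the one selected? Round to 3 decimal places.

0.487

Likelihoods f(5.8 | ·): 1: 0.0616103; 2: 0.185185.
Posterior ∝ prior × likelihood. Numerator for 2: 0.24·0.185185 = 0.0444444.
Normalizing constant: 0.76·0.0616103 + 0.24·0.185185 = 0.0912683.
P(2 | observation) = 0.0444444 / 0.0912683 = 0.486965.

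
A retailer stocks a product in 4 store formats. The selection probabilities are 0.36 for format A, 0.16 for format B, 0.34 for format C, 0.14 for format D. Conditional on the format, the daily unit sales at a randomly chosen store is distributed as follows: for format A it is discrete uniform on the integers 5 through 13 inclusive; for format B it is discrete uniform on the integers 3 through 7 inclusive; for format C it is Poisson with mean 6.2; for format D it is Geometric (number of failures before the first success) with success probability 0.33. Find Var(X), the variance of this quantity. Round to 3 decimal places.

11.122

Per component, A: μ=9, E[X²]=87.6667; B: μ=5, E[X²]=27; C: μ=6.2, E[X²]=44.64; D: μ=2.0303, E[X²]=10.2746.
E[X] = 0.36·9 + 0.16·5 + 0.34·6.2 + 0.14·2.0303 = 6.43224.
E[X²] = 0.36·87.6667 + 0.16·27 + 0.34·44.64 + 0.14·10.2746 = 52.496.
Var(X) = E[X²] − (E[X])² = 52.496 − 41.3737 = 11.1223.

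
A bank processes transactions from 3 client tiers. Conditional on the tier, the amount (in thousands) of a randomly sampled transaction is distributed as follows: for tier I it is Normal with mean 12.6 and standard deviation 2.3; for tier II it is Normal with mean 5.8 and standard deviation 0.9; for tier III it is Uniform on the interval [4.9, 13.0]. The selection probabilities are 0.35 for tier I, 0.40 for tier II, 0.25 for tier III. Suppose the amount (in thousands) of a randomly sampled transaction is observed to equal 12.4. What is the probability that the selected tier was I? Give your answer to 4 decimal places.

Likelihoods f(12.4 | ·): I: 0.172799; II: 9.31047e-13; III: 0.123457.
Posterior ∝ prior × likelihood. Numerator for I: 0.35·0.172799 = 0.0604795.
Normalizing constant: 0.35·0.172799 + 0.4·9.31047e-13 + 0.25·0.123457 = 0.0913437.
P(I | observation) = 0.0604795 / 0.0913437 = 0.662109.

0.6621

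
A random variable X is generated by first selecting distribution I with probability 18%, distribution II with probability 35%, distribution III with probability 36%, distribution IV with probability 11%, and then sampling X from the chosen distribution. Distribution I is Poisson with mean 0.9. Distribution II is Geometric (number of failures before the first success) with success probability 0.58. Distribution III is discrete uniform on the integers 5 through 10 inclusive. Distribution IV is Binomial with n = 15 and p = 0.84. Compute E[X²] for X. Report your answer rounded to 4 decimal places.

39.9137

For each component E[X²] = Var + (mean)², giving I: 1.71; II: 1.77289; III: 59.1667; IV: 160.776.
Overall E[X²] = 0.18·1.71 + 0.35·1.77289 + 0.36·59.1667 + 0.11·160.776 = 39.9137.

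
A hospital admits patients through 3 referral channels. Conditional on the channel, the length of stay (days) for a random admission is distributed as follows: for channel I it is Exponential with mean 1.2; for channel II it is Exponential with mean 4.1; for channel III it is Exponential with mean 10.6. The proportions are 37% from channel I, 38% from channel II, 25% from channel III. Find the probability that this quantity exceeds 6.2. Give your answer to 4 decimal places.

0.2252

Conditional on each channel, P(X > 6.2): I: 0.00570355; II: 0.220426; III: 0.557158.
By total probability, P(X > 6.2) = 0.37·0.00570355 + 0.38·0.220426 + 0.25·0.557158 = 0.225162.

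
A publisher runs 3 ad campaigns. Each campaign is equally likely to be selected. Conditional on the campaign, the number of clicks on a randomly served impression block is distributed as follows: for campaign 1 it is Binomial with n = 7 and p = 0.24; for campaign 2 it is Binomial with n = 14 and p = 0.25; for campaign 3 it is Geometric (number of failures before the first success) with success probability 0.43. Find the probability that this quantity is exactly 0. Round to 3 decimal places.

Conditional on each campaign, P(X = 0): 1: 0.146452; 2: 0.0178179; 3: 0.43.
By total probability, P(X = 0) = 0.333333·0.146452 + 0.333333·0.0178179 + 0.333333·0.43 = 0.19809.

0.198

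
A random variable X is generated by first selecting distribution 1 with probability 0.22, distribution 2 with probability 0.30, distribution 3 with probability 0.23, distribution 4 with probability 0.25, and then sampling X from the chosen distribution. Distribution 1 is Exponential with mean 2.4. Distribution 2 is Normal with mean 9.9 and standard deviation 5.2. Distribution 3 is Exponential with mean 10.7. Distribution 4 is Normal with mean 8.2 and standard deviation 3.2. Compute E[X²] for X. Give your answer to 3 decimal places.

For each component E[X²] = Var + (mean)², giving 1: 11.52; 2: 125.05; 3: 228.98; 4: 77.48.
Overall E[X²] = 0.22·11.52 + 0.3·125.05 + 0.23·228.98 + 0.25·77.48 = 112.085.

112.085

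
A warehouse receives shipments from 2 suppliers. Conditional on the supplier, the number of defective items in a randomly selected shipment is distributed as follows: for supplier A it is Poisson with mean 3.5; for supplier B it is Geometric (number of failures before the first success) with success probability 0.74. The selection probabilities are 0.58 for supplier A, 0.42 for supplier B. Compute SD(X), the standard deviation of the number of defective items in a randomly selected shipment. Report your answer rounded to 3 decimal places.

Per component, A: μ=3.5, E[X²]=15.75; B: μ=0.351351, E[X²]=0.598247.
E[X] = 0.58·3.5 + 0.42·0.351351 = 2.17757.
E[X²] = 0.58·15.75 + 0.42·0.598247 = 9.38626.
Var(X) = E[X²] − (E[X])² = 9.38626 − 4.7418 = 4.64446.
SD(X) = √4.64446 = 2.1551.

2.155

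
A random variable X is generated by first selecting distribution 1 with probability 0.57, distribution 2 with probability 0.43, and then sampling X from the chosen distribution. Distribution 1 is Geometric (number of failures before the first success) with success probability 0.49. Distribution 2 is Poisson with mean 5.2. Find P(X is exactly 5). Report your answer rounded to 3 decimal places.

Conditional on each component, P(X = 5): 1: 0.0169062; 2: 0.174785.
By total probability, P(X = 5) = 0.57·0.0169062 + 0.43·0.174785 = 0.0847941.

0.085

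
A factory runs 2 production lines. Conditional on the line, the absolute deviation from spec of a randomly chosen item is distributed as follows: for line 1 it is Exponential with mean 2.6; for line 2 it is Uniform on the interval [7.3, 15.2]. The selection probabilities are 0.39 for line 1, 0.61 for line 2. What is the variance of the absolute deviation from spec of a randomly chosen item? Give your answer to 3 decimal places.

Per component, 1: μ=2.6, E[X²]=13.52; 2: μ=11.25, E[X²]=131.763.
E[X] = 0.39·2.6 + 0.61·11.25 = 7.8765.
E[X²] = 0.39·13.52 + 0.61·131.763 = 85.6484.
Var(X) = E[X²] − (E[X])² = 85.6484 − 62.0393 = 23.6092.

23.609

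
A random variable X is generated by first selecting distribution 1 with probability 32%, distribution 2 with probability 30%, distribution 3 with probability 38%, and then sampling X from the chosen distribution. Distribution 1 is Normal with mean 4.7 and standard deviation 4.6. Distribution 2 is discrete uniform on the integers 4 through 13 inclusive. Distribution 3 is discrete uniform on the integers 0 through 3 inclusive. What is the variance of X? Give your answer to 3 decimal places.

Per component, 1: μ=4.7, E[X²]=43.25; 2: μ=8.5, E[X²]=80.5; 3: μ=1.5, E[X²]=3.5.
E[X] = 0.32·4.7 + 0.3·8.5 + 0.38·1.5 = 4.624.
E[X²] = 0.32·43.25 + 0.3·80.5 + 0.38·3.5 = 39.32.
Var(X) = E[X²] − (E[X])² = 39.32 − 21.3814 = 17.9386.

17.939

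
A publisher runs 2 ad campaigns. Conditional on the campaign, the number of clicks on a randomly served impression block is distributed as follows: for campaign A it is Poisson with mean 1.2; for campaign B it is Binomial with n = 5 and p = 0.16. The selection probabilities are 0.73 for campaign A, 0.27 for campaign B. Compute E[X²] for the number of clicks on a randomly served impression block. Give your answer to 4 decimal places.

For each component E[X²] = Var + (mean)², giving A: 2.64; B: 1.312.
Overall E[X²] = 0.73·2.64 + 0.27·1.312 = 2.28144.

2.2814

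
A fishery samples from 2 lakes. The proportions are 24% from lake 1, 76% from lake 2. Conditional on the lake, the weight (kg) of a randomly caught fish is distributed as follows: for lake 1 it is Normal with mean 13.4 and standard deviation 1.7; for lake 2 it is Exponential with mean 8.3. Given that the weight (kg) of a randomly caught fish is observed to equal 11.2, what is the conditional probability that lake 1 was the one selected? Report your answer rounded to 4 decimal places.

0.5065

Likelihoods f(11.2 | ·): 1: 0.101577; 2: 0.0312526.
Posterior ∝ prior × likelihood. Numerator for 1: 0.24·0.101577 = 0.0243785.
Normalizing constant: 0.24·0.101577 + 0.76·0.0312526 = 0.0481305.
P(1 | observation) = 0.0243785 / 0.0481305 = 0.506509.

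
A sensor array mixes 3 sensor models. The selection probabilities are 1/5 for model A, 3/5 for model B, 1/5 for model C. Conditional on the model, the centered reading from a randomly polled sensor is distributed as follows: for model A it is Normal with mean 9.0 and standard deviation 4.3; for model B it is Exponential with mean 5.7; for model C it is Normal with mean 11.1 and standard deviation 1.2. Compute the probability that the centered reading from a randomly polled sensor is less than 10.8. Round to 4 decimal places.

0.7225

Conditional on each model, P(X < 10.8): A: 0.662247; B: 0.849642; C: 0.401294.
By total probability, P(X < 10.8) = 0.2·0.662247 + 0.6·0.849642 + 0.2·0.401294 = 0.722493.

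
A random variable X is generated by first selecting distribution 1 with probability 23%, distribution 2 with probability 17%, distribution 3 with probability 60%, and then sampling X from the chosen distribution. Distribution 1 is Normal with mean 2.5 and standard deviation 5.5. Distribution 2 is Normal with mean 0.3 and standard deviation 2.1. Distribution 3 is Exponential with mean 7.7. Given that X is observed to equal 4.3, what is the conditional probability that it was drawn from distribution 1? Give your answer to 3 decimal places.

Likelihoods f(4.3 | ·): 1: 0.0687526; 2: 0.0309639; 3: 0.0742987.
Posterior ∝ prior × likelihood. Numerator for 1: 0.23·0.0687526 = 0.0158131.
Normalizing constant: 0.23·0.0687526 + 0.17·0.0309639 + 0.6·0.0742987 = 0.0656562.
P(1 | observation) = 0.0158131 / 0.0656562 = 0.240847.

0.241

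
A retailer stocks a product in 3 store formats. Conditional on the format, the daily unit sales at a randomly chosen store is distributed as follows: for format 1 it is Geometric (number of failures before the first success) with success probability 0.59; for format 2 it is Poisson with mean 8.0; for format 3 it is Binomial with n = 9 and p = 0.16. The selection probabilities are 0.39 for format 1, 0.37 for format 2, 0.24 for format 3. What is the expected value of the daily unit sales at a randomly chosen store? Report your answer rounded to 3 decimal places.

3.577

Component means — 1: 0.694915; 2: 8; 3: 1.44.
E[X] = 0.39·0.694915 + 0.37·8 + 0.24·1.44 = 3.57662.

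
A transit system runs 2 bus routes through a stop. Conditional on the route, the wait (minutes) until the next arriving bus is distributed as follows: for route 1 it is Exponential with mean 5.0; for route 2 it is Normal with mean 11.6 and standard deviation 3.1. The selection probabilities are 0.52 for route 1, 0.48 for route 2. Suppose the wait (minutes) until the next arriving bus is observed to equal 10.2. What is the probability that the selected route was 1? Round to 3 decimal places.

0.195

Likelihoods f(10.2 | ·): 1: 0.0260057; 2: 0.116214.
Posterior ∝ prior × likelihood. Numerator for 1: 0.52·0.0260057 = 0.013523.
Normalizing constant: 0.52·0.0260057 + 0.48·0.116214 = 0.0693059.
P(1 | observation) = 0.013523 / 0.0693059 = 0.19512.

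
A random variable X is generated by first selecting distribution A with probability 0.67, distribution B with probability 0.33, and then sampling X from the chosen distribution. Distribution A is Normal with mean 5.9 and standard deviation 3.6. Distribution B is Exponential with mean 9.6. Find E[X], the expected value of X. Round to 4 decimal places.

7.1210

Component means — A: 5.9; B: 9.6.
E[X] = 0.67·5.9 + 0.33·9.6 = 7.121.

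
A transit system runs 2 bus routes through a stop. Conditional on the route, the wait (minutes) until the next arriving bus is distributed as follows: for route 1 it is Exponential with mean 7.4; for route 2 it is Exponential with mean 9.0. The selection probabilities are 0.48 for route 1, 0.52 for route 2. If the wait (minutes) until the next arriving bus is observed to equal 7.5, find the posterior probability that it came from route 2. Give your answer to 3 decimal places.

0.516

Likelihoods f(7.5 | ·): 1: 0.0490462; 2: 0.0482887.
Posterior ∝ prior × likelihood. Numerator for 2: 0.52·0.0482887 = 0.0251101.
Normalizing constant: 0.48·0.0490462 + 0.52·0.0482887 = 0.0486523.
P(2 | observation) = 0.0251101 / 0.0486523 = 0.516114.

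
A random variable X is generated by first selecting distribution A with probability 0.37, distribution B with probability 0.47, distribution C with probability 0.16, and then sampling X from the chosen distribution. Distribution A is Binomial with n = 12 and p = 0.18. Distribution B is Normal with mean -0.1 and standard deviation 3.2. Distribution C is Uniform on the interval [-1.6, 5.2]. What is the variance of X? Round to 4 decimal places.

7.2520

Per component, A: μ=2.16, E[X²]=6.4368; B: μ=-0.1, E[X²]=10.25; C: μ=1.8, E[X²]=7.09333.
E[X] = 0.37·2.16 + 0.47·-0.1 + 0.16·1.8 = 1.0402.
E[X²] = 0.37·6.4368 + 0.47·10.25 + 0.16·7.09333 = 8.33405.
Var(X) = E[X²] − (E[X])² = 8.33405 − 1.08202 = 7.25203.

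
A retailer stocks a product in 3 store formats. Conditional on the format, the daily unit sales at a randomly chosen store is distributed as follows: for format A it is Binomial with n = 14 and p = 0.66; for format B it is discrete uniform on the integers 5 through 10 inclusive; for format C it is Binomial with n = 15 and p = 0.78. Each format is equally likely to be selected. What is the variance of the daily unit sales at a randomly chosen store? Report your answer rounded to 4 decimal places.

Per component, A: μ=9.24, E[X²]=88.5192; B: μ=7.5, E[X²]=59.1667; C: μ=11.7, E[X²]=139.464.
E[X] = 0.333333·9.24 + 0.333333·7.5 + 0.333333·11.7 = 9.48.
E[X²] = 0.333333·88.5192 + 0.333333·59.1667 + 0.333333·139.464 = 95.7166.
Var(X) = E[X²] − (E[X])² = 95.7166 − 89.8704 = 5.84622.

5.8462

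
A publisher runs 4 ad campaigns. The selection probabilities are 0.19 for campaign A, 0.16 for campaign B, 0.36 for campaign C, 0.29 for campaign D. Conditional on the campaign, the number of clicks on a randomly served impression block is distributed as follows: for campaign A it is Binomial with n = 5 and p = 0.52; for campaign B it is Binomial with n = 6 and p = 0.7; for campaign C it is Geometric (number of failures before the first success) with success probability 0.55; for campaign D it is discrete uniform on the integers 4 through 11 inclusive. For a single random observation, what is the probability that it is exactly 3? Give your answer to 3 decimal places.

Conditional on each campaign, P(X = 3): A: 0.323961; B: 0.18522; C: 0.0501187; D: 0.
By total probability, P(X = 3) = 0.19·0.323961 + 0.16·0.18522 + 0.36·0.0501187 + 0.29·0 = 0.109231.

0.109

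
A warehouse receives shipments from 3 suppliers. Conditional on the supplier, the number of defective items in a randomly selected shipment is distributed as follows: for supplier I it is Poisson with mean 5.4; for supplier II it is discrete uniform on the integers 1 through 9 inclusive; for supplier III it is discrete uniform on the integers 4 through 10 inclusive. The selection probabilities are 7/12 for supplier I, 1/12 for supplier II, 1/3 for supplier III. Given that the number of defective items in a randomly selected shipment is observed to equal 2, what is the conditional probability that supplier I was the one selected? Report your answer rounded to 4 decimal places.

0.8058

Likelihoods P(X=2 | ·): I: 0.0658518; II: 0.111111; III: 0.
Posterior ∝ prior × likelihood. Numerator for I: 0.583333·0.0658518 = 0.0384135.
Normalizing constant: 0.583333·0.0658518 + 0.0833333·0.111111 + 0.333333·0 = 0.0476728.
P(I | observation) = 0.0384135 / 0.0476728 = 0.805775.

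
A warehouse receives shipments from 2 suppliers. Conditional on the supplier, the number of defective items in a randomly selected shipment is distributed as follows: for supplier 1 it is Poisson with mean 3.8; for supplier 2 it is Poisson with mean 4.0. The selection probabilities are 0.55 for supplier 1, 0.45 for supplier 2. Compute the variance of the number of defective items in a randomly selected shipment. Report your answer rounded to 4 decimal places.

Per component, 1: μ=3.8, E[X²]=18.24; 2: μ=4, E[X²]=20.
E[X] = 0.55·3.8 + 0.45·4 = 3.89.
E[X²] = 0.55·18.24 + 0.45·20 = 19.032.
Var(X) = E[X²] − (E[X])² = 19.032 − 15.1321 = 3.8999.

3.8999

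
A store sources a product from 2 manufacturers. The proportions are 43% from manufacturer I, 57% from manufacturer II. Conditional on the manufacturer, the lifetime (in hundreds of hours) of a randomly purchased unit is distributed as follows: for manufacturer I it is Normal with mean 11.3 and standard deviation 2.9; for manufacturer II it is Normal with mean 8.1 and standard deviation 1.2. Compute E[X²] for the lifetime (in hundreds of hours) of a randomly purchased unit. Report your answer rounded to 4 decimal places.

96.7415

For each component E[X²] = Var + (mean)², giving I: 136.1; II: 67.05.
Overall E[X²] = 0.43·136.1 + 0.57·67.05 = 96.7415.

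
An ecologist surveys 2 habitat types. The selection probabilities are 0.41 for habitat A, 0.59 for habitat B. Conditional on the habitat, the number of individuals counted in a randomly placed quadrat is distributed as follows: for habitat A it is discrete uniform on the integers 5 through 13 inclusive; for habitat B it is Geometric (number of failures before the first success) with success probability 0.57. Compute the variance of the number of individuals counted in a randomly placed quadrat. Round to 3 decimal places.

Per component, A: μ=9, E[X²]=87.6667; B: μ=0.754386, E[X²]=1.89258.
E[X] = 0.41·9 + 0.59·0.754386 = 4.13509.
E[X²] = 0.41·87.6667 + 0.59·1.89258 = 37.06.
Var(X) = E[X²] − (E[X])² = 37.06 − 17.099 = 19.961.

19.961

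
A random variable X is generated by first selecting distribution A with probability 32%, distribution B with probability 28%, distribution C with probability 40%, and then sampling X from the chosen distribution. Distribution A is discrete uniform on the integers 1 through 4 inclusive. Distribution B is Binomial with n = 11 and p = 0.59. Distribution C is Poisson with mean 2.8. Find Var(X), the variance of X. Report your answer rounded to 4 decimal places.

Per component, A: μ=2.5, E[X²]=7.5; B: μ=6.49, E[X²]=44.781; C: μ=2.8, E[X²]=10.64.
E[X] = 0.32·2.5 + 0.28·6.49 + 0.4·2.8 = 3.7372.
E[X²] = 0.32·7.5 + 0.28·44.781 + 0.4·10.64 = 19.1947.
Var(X) = E[X²] − (E[X])² = 19.1947 − 13.9667 = 5.22802.

5.2280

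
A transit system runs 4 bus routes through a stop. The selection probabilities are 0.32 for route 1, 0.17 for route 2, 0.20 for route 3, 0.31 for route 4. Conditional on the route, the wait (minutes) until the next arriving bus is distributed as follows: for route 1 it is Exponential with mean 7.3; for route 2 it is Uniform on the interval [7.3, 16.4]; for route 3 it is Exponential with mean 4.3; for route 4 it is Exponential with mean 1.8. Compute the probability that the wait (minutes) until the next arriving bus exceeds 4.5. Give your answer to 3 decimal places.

Conditional on each route, P(X > 4.5): 1: 0.539864; 2: 1; 3: 0.351161; 4: 0.082085.
By total probability, P(X > 4.5) = 0.32·0.539864 + 0.17·1 + 0.2·0.351161 + 0.31·0.082085 = 0.438435.

0.438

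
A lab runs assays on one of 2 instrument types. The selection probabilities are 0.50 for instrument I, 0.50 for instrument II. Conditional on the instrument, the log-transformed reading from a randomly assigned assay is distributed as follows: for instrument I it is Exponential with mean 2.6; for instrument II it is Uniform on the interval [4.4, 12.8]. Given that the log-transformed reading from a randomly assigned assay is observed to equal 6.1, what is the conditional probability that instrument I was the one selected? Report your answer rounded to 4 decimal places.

0.2362

Likelihoods f(6.1 | ·): I: 0.0368218; II: 0.119048.
Posterior ∝ prior × likelihood. Numerator for I: 0.5·0.0368218 = 0.0184109.
Normalizing constant: 0.5·0.0368218 + 0.5·0.119048 = 0.0779347.
P(I | observation) = 0.0184109 / 0.0779347 = 0.236235.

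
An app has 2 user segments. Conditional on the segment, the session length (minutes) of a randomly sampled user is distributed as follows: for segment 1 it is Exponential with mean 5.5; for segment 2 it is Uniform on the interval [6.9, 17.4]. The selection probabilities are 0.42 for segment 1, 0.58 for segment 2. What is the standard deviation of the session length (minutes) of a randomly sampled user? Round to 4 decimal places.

5.3672

Per component, 1: μ=5.5, E[X²]=60.5; 2: μ=12.15, E[X²]=156.81.
E[X] = 0.42·5.5 + 0.58·12.15 = 9.357.
E[X²] = 0.42·60.5 + 0.58·156.81 = 116.36.
Var(X) = E[X²] − (E[X])² = 116.36 − 87.5534 = 28.8064.
SD(X) = √28.8064 = 5.36715.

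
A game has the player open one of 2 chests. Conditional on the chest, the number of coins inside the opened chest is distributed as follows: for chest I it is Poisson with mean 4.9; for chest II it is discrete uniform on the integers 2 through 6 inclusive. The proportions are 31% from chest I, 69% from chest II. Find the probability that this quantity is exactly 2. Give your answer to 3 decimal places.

Conditional on each chest, P(X = 2): I: 0.0893962; II: 0.2.
By total probability, P(X = 2) = 0.31·0.0893962 + 0.69·0.2 = 0.165713.

0.166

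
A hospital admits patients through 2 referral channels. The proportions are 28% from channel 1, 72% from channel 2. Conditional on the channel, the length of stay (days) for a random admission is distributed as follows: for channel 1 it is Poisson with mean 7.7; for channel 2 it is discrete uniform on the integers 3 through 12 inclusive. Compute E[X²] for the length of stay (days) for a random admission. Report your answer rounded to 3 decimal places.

65.197

For each component E[X²] = Var + (mean)², giving 1: 66.99; 2: 64.5.
Overall E[X²] = 0.28·66.99 + 0.72·64.5 = 65.1972.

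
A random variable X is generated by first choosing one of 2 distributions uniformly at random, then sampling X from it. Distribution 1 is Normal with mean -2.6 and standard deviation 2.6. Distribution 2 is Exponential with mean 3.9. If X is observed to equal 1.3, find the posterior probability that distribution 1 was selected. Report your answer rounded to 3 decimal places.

Likelihoods f(1.3 | ·): 1: 0.0498145; 2: 0.183726.
Posterior ∝ prior × likelihood. Numerator for 1: 0.5·0.0498145 = 0.0249072.
Normalizing constant: 0.5·0.0498145 + 0.5·0.183726 = 0.11677.
P(1 | observation) = 0.0249072 / 0.11677 = 0.213301.

0.213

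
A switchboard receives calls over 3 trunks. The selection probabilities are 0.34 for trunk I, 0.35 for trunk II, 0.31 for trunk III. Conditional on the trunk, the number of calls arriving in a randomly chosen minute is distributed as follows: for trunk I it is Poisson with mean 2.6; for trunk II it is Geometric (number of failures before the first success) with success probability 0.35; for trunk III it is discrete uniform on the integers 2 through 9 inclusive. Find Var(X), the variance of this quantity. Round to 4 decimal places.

6.7606

Per component, I: μ=2.6, E[X²]=9.36; II: μ=1.85714, E[X²]=8.7551; III: μ=5.5, E[X²]=35.5.
E[X] = 0.34·2.6 + 0.35·1.85714 + 0.31·5.5 = 3.239.
E[X²] = 0.34·9.36 + 0.35·8.7551 + 0.31·35.5 = 17.2517.
Var(X) = E[X²] − (E[X])² = 17.2517 − 10.4911 = 6.76056.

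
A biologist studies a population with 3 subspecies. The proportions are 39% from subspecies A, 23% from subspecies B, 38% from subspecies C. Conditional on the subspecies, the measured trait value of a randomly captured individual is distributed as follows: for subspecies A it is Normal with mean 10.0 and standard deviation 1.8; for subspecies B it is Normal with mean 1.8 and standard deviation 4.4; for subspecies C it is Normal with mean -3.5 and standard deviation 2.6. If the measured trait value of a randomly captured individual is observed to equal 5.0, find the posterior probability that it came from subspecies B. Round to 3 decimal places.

0.884

Likelihoods f(5.0 | ·): A: 0.00467863; B: 0.0695989; C: 0.000732985.
Posterior ∝ prior × likelihood. Numerator for B: 0.23·0.0695989 = 0.0160078.
Normalizing constant: 0.39·0.00467863 + 0.23·0.0695989 + 0.38·0.000732985 = 0.018111.
P(B | observation) = 0.0160078 / 0.018111 = 0.883871.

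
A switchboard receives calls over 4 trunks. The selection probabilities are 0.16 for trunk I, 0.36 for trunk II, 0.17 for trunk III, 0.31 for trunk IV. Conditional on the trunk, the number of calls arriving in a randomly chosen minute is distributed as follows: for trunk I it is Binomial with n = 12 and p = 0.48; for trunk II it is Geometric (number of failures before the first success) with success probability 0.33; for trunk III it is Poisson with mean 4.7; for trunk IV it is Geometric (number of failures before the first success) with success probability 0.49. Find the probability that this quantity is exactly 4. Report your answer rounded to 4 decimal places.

0.0881

Conditional on each trunk, P(X = 4): I: 0.140474; II: 0.0664987; III: 0.184925; IV: 0.0331495.
By total probability, P(X = 4) = 0.16·0.140474 + 0.36·0.0664987 + 0.17·0.184925 + 0.31·0.0331495 = 0.088129.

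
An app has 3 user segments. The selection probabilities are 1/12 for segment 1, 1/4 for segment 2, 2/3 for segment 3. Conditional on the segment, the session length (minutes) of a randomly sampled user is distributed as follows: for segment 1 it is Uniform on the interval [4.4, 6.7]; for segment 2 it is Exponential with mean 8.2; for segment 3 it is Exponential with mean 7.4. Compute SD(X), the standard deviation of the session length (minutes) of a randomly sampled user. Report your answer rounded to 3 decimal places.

7.335

Per component, 1: μ=5.55, E[X²]=31.2433; 2: μ=8.2, E[X²]=134.48; 3: μ=7.4, E[X²]=109.52.
E[X] = 0.0833333·5.55 + 0.25·8.2 + 0.666667·7.4 = 7.44583.
E[X²] = 0.0833333·31.2433 + 0.25·134.48 + 0.666667·109.52 = 109.237.
Var(X) = E[X²] − (E[X])² = 109.237 − 55.4404 = 53.7965.
SD(X) = √53.7965 = 7.33461.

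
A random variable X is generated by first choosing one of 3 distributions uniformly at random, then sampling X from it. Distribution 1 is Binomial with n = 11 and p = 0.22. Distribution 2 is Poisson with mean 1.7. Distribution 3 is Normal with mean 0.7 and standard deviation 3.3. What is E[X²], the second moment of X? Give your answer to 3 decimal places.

7.905

For each component E[X²] = Var + (mean)², giving 1: 7.744; 2: 4.59; 3: 11.38.
Overall E[X²] = 0.333333·7.744 + 0.333333·4.59 + 0.333333·11.38 = 7.90467.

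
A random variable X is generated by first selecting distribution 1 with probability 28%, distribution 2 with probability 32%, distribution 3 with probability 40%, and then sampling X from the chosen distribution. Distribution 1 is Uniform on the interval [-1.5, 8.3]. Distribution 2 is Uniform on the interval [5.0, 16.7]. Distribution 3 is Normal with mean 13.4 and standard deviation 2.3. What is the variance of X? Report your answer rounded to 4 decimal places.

Per component, 1: μ=3.4, E[X²]=19.5633; 2: μ=10.85, E[X²]=129.13; 3: μ=13.4, E[X²]=184.85.
E[X] = 0.28·3.4 + 0.32·10.85 + 0.4·13.4 = 9.784.
E[X²] = 0.28·19.5633 + 0.32·129.13 + 0.4·184.85 = 120.739.
Var(X) = E[X²] − (E[X])² = 120.739 − 95.7267 = 25.0127.

25.0127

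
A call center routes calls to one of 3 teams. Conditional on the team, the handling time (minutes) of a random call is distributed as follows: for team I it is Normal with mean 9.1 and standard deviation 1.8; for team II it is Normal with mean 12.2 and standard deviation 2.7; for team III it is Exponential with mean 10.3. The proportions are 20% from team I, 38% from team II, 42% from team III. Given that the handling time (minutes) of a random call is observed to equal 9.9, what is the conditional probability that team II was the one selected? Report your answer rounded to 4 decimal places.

0.4120

Likelihoods f(9.9 | ·): I: 0.200791; II: 0.102795; III: 0.0371308.
Posterior ∝ prior × likelihood. Numerator for II: 0.38·0.102795 = 0.0390622.
Normalizing constant: 0.2·0.200791 + 0.38·0.102795 + 0.42·0.0371308 = 0.0948153.
P(II | observation) = 0.0390622 / 0.0948153 = 0.411982.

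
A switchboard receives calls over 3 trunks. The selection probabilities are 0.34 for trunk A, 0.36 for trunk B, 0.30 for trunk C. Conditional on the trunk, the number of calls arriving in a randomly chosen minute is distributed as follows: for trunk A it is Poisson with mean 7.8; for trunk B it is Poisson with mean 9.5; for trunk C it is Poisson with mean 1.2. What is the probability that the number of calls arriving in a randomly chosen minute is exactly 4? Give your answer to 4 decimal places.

0.0384

Conditional on each trunk, P(X = 4): A: 0.0631932; B: 0.025403; C: 0.0260232.
By total probability, P(X = 4) = 0.34·0.0631932 + 0.36·0.025403 + 0.3·0.0260232 = 0.0384377.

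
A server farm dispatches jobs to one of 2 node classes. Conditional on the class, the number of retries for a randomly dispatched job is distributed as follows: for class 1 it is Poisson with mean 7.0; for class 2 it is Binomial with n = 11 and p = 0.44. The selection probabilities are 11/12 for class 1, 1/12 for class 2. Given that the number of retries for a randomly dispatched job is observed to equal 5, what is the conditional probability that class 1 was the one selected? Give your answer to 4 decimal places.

Likelihoods P(X=5 | ·): 1: 0.127717; 2: 0.234981.
Posterior ∝ prior × likelihood. Numerator for 1: 0.916667·0.127717 = 0.117074.
Normalizing constant: 0.916667·0.127717 + 0.0833333·0.234981 = 0.136655.
P(1 | observation) = 0.117074 / 0.136655 = 0.856707.

0.8567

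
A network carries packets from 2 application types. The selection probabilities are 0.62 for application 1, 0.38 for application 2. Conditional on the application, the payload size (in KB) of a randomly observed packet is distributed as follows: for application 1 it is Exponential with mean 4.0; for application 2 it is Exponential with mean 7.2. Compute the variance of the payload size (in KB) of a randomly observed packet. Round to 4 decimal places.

32.0317

Per component, 1: μ=4, E[X²]=32; 2: μ=7.2, E[X²]=103.68.
E[X] = 0.62·4 + 0.38·7.2 = 5.216.
E[X²] = 0.62·32 + 0.38·103.68 = 59.2384.
Var(X) = E[X²] − (E[X])² = 59.2384 − 27.2067 = 32.0317.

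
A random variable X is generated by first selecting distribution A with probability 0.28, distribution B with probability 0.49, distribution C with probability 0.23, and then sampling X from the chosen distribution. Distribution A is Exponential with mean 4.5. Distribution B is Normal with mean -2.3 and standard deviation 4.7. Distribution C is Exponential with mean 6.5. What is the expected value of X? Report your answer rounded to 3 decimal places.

1.628

Component means — A: 4.5; B: -2.3; C: 6.5.
E[X] = 0.28·4.5 + 0.49·-2.3 + 0.23·6.5 = 1.628.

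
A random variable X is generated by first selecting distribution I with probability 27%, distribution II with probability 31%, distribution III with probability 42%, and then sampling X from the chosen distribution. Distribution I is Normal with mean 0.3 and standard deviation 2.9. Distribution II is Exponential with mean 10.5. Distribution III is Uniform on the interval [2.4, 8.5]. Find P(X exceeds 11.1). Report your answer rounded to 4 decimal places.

Conditional on each component, P(X > 11.1): I: 9.79919e-05; II: 0.347447; III: 0.
By total probability, P(X > 11.1) = 0.27·9.79919e-05 + 0.31·0.347447 + 0.42·0 = 0.107735.

0.1077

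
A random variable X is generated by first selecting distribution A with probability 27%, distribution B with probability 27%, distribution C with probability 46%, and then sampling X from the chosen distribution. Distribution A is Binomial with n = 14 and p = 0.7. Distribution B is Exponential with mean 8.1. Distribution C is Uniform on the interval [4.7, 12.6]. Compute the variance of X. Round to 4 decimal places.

21.3134

Per component, A: μ=9.8, E[X²]=98.98; B: μ=8.1, E[X²]=131.22; C: μ=8.65, E[X²]=80.0233.
E[X] = 0.27·9.8 + 0.27·8.1 + 0.46·8.65 = 8.812.
E[X²] = 0.27·98.98 + 0.27·131.22 + 0.46·80.0233 = 98.9647.
Var(X) = E[X²] − (E[X])² = 98.9647 − 77.6513 = 21.3134.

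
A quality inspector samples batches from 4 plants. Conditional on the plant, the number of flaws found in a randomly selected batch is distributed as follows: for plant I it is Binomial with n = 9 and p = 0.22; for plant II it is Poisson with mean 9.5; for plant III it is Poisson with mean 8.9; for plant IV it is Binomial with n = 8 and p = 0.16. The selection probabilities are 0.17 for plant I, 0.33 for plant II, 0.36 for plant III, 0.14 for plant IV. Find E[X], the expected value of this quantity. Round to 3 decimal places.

Component means — I: 1.98; II: 9.5; III: 8.9; IV: 1.28.
E[X] = 0.17·1.98 + 0.33·9.5 + 0.36·8.9 + 0.14·1.28 = 6.8548.

6.855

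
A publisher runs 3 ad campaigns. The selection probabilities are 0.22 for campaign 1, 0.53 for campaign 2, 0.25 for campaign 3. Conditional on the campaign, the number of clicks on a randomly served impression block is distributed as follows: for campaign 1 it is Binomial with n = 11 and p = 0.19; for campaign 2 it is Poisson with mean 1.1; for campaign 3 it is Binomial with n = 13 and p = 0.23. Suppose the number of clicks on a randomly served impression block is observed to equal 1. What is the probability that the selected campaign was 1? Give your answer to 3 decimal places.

Likelihoods P(X=1 | ·): 1: 0.254095; 2: 0.366158; 3: 0.129885.
Posterior ∝ prior × likelihood. Numerator for 1: 0.22·0.254095 = 0.0559009.
Normalizing constant: 0.22·0.254095 + 0.53·0.366158 + 0.25·0.129885 = 0.282436.
P(1 | observation) = 0.0559009 / 0.282436 = 0.197924.

0.198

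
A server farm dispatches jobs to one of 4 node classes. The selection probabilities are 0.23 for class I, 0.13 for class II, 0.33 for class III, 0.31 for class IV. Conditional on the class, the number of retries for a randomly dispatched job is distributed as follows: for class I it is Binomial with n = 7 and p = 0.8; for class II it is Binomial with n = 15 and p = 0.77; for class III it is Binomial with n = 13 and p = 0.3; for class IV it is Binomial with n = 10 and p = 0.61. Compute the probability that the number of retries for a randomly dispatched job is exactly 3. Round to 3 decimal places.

0.090

Conditional on each class, P(X = 3): I: 0.028672; II: 4.55216e-06; III: 0.218127; IV: 0.0373786.
By total probability, P(X = 3) = 0.23·0.028672 + 0.13·4.55216e-06 + 0.33·0.218127 + 0.31·0.0373786 = 0.0901646.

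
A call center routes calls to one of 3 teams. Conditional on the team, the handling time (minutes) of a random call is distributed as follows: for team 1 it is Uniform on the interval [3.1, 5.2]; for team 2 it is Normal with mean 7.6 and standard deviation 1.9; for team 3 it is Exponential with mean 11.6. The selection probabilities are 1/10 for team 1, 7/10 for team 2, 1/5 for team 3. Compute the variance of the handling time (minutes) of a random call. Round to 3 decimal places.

Per component, 1: μ=4.15, E[X²]=17.59; 2: μ=7.6, E[X²]=61.37; 3: μ=11.6, E[X²]=269.12.
E[X] = 0.1·4.15 + 0.7·7.6 + 0.2·11.6 = 8.055.
E[X²] = 0.1·17.59 + 0.7·61.37 + 0.2·269.12 = 98.542.
Var(X) = E[X²] − (E[X])² = 98.542 − 64.883 = 33.659.

33.659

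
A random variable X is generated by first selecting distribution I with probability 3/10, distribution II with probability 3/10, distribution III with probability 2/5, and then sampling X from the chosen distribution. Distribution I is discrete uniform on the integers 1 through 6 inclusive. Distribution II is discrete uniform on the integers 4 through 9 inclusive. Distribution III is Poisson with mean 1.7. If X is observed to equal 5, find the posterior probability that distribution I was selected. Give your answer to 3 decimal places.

Likelihoods P(X=5 | ·): I: 0.166667; II: 0.166667; III: 0.0216154.
Posterior ∝ prior × likelihood. Numerator for I: 0.3·0.166667 = 0.05.
Normalizing constant: 0.3·0.166667 + 0.3·0.166667 + 0.4·0.0216154 = 0.108646.
P(I | observation) = 0.05 / 0.108646 = 0.46021.

0.460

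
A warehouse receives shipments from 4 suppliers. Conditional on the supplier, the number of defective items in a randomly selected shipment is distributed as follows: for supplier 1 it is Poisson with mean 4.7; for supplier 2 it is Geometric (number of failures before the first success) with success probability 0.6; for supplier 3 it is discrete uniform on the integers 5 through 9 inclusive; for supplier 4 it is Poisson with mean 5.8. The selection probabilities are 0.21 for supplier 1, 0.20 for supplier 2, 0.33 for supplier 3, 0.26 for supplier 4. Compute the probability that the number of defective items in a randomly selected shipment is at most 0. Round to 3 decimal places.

0.123

Conditional on each supplier, P(X ≤ 0): 1: 0.00909528; 2: 0.6; 3: 0; 4: 0.00302755.
By total probability, P(X ≤ 0) = 0.21·0.00909528 + 0.2·0.6 + 0.33·0 + 0.26·0.00302755 = 0.122697.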